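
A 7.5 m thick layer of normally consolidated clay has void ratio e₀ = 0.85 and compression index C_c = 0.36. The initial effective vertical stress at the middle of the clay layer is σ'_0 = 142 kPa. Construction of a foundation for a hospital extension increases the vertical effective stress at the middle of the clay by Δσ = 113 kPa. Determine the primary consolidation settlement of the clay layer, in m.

Final effective stress: σ'_f = σ'_0 + Δσ = 142 + 113 = 255 kPa.
Normally consolidated clay, so the full stress increment lies on the virgin compression line:
S_c = C_c·H/(1+e₀)·log₁₀(σ'_f/σ'_0) = 0.36×7.5/(1+0.85)×log₁₀(255/142)
    = 1.4595 × 0.25425 = 0.3711 m

S_c ≈ 0.371 m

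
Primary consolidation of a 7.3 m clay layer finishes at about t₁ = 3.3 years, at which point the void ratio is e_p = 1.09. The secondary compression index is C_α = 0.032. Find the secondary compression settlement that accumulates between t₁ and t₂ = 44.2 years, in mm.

Secondary compression: S_s = C_α·H/(1+e_p)·log₁₀(t₂/t₁)
S_s = 0.032×7.3/(1+1.09)×log₁₀(44.2/3.3)
    = 0.1118 × 1.127 = 0.126 m

S_s ≈ 126 mm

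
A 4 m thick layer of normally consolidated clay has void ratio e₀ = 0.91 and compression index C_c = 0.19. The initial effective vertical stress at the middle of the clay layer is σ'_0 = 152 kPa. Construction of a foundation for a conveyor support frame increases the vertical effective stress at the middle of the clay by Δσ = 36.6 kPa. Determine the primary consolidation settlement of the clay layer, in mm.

Final effective stress: σ'_f = σ'_0 + Δσ = 152 + 36.6 = 188.6 kPa.
Normally consolidated clay, so the full stress increment lies on the virgin compression line:
S_c = C_c·H/(1+e₀)·log₁₀(σ'_f/σ'_0) = 0.19×4/(1+0.91)×log₁₀(188.6/152)
    = 0.39791 × 0.093698 = 0.03728 m

S_c ≈ 37.3 mm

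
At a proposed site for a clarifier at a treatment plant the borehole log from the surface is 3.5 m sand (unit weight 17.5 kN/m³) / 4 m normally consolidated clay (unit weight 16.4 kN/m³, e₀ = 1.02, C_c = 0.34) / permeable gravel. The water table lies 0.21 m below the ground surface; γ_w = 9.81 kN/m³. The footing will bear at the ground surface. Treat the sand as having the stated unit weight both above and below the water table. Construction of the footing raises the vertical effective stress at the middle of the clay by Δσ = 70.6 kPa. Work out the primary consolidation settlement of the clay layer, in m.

S_c ≈ 0.288 m

Mid-depth of clay below the ground surface: z = 3.5 + 4/2 = 5.5 m.
Total vertical stress at mid-clay: σ_v = 17.5×3.5 + 16.4×2 = 94.05 kPa.
Pore pressure: u = 9.81×(5.5 − 0.21) = 51.895 kPa.
Initial effective stress: σ'_0 = σ_v − u = 94.05 − 51.895 = 42.155 kPa.
Final effective stress: σ'_f = σ'_0 + Δσ = 42.155 + 70.6 = 112.75 kPa.
Normally consolidated clay, so the full stress increment lies on the virgin compression line:
S_c = C_c·H/(1+e₀)·log₁₀(σ'_f/σ'_0) = 0.34×4/(1+1.02)×log₁₀(112.75/42.155)
    = 0.67327 × 0.42727 = 0.2877 m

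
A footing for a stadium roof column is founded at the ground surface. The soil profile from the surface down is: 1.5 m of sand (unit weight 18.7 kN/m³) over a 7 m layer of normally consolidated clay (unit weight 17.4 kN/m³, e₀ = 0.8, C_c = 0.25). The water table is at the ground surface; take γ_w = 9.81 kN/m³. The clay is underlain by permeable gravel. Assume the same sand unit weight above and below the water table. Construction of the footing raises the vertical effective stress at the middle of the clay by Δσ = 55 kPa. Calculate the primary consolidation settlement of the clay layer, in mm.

S_c ≈ 366 mm

Mid-depth of clay below the ground surface: z = 1.5 + 7/2 = 5 m.
Total vertical stress at mid-clay: σ_v = 18.7×1.5 + 17.4×3.5 = 88.95 kPa.
Pore pressure: u = 9.81×(5 − 0) = 49.05 kPa.
Initial effective stress: σ'_0 = σ_v − u = 88.95 − 49.05 = 39.9 kPa.
Final effective stress: σ'_f = σ'_0 + Δσ = 39.9 + 55 = 94.9 kPa.
Normally consolidated clay, so the full stress increment lies on the virgin compression line:
S_c = C_c·H/(1+e₀)·log₁₀(σ'_f/σ'_0) = 0.25×7/(1+0.8)×log₁₀(94.9/39.9)
    = 0.97222 × 0.37629 = 0.3658 m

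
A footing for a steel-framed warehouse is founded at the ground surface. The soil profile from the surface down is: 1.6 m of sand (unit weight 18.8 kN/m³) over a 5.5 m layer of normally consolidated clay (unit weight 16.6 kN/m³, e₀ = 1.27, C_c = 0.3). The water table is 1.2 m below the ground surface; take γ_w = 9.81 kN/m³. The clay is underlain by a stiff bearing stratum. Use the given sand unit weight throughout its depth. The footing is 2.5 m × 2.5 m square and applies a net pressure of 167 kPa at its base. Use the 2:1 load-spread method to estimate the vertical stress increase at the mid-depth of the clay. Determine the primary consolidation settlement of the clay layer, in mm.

S_c ≈ 127 mm

Mid-depth of clay below the ground surface: z = 1.6 + 5.5/2 = 4.35 m.
Total vertical stress at mid-clay: σ_v = 18.8×1.6 + 16.6×2.75 = 75.73 kPa.
Pore pressure: u = 9.81×(4.35 − 1.2) = 30.902 kPa.
Initial effective stress: σ'_0 = σ_v − u = 75.73 − 30.902 = 44.828 kPa.
Stress increase at mid-clay by the 2:1 spreading method:
Δσ = qBL/((B+z)(L+z)) = 167×2.5×2.5/((2.5+4.35)(2.5+4.35)) = 22.244 kPa
Final effective stress: σ'_f = σ'_0 + Δσ = 44.828 + 22.244 = 67.072 kPa.
Normally consolidated clay, so the full stress increment lies on the virgin compression line:
S_c = C_c·H/(1+e₀)·log₁₀(σ'_f/σ'_0) = 0.3×5.5/(1+1.27)×log₁₀(67.072/44.828)
    = 0.72687 × 0.17499 = 0.1272 m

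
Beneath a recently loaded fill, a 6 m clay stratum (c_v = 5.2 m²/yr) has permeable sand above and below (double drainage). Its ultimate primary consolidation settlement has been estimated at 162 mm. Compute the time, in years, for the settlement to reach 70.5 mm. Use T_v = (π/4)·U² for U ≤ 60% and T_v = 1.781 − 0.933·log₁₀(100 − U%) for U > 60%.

t ≈ 0.257 years

Drainage path length: H_d = H/2 = 3 m (double drainage).
U = S(t)/S_ult = 70.5/162 = 0.4352.
U ≤ 60%: T_v = (π/4)·U² = (π/4)×0.43519² = 0.14874.
t = T_v·H_d²/c_v = 0.14874×3²/5.2 = 0.2574 years.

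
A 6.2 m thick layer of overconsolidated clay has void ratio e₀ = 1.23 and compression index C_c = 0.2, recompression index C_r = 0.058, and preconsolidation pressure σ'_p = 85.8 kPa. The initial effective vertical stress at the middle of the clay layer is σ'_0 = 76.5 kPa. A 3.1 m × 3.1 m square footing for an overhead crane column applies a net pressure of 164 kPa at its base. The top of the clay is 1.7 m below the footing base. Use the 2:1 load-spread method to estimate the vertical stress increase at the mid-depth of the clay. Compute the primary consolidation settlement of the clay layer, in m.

S_c ≈ 0.0492 m

Mid-depth of clay below the footing base: z = 1.7 + 6.2/2 = 4.8 m.
Stress increase at mid-clay by the 2:1 spreading method:
Δσ = qBL/((B+z)(L+z)) = 164×3.1×3.1/((3.1+4.8)(3.1+4.8)) = 25.253 kPa
Final effective stress: σ'_f = 76.5 + 25.253 = 101.75 kPa.
σ'_f = 101.75 > σ'_p = 85.8 kPa, so the stress path crosses the preconsolidation pressure — recompression up to σ'_p, then virgin compression beyond:
S_c = H/(1+e₀)·[C_r·log₁₀(σ'_p/σ'_0) + C_c·log₁₀(σ'_f/σ'_p)]
    = 6.2/2.23 × [0.058×log₁₀(85.8/76.5) + 0.2×log₁₀(101.75/85.8)]
    = 2.7803 × [0.0028899 + 0.014809] = 0.04921 m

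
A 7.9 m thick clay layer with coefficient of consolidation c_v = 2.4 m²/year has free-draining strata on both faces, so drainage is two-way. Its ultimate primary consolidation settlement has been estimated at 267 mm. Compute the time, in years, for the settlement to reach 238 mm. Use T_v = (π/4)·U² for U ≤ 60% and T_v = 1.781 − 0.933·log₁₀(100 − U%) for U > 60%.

Drainage path length: H_d = H/2 = 3.95 m (double drainage).
U = S(t)/S_ult = 238/267 = 0.8914.
U > 60%: T_v = 1.781 − 0.933·log₁₀(100 − 89.139) = 0.81452.
t = T_v·H_d²/c_v = 0.81452×3.95²/2.4 = 5.295 years.

t ≈ 5.3 years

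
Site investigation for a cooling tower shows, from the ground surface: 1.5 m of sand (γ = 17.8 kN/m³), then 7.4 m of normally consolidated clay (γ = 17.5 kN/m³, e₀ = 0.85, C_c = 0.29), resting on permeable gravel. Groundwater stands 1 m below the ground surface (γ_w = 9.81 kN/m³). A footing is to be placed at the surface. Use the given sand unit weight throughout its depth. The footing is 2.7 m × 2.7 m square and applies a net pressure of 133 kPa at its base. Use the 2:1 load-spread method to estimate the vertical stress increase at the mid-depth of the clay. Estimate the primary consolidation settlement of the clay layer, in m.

Mid-depth of clay below the ground surface: z = 1.5 + 7.4/2 = 5.2 m.
Total vertical stress at mid-clay: σ_v = 17.8×1.5 + 17.5×3.7 = 91.45 kPa.
Pore pressure: u = 9.81×(5.2 − 1) = 41.202 kPa.
Initial effective stress: σ'_0 = σ_v − u = 91.45 − 41.202 = 50.248 kPa.
Stress increase at mid-clay by the 2:1 spreading method:
Δσ = qBL/((B+z)(L+z)) = 133×2.7×2.7/((2.7+5.2)(2.7+5.2)) = 15.535 kPa
Final effective stress: σ'_f = σ'_0 + Δσ = 50.248 + 15.535 = 65.783 kPa.
Normally consolidated clay, so the full stress increment lies on the virgin compression line:
S_c = C_c·H/(1+e₀)·log₁₀(σ'_f/σ'_0) = 0.29×7.4/(1+0.85)×log₁₀(65.783/50.248)
    = 1.16 × 0.11699 = 0.1357 m

S_c ≈ 0.136 m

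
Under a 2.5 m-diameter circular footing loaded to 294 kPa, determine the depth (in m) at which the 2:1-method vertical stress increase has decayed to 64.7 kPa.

2:1 spreading — at depth z the loaded area has grown by z in each plan dimension:
qD²/(D+z)² = Δσ_z ⇒ z = D(√(q/Δσ_z) − 1) = 2.5×(√(294/64.7) − 1) = 2.829 m

z ≈ 2.83 m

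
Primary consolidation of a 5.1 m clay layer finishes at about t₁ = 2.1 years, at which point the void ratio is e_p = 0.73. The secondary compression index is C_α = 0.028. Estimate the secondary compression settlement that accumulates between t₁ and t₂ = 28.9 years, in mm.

S_s ≈ 94 mm

Secondary compression: S_s = C_α·H/(1+e_p)·log₁₀(t₂/t₁)
S_s = 0.028×5.1/(1+0.73)×log₁₀(28.9/2.1)
    = 0.08254 × 1.139 = 0.09399 m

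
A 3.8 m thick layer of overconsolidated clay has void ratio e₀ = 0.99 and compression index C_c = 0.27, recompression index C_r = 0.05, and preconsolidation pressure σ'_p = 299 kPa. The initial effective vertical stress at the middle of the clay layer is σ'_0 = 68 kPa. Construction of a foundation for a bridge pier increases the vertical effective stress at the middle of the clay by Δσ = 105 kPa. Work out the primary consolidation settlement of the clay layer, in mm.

S_c ≈ 38.7 mm

Final effective stress: σ'_f = 68 + 105 = 173 kPa.
σ'_f = 173 ≤ σ'_p = 299 kPa, so the clay remains overconsolidated and only the recompression index applies:
S_c = C_r·H/(1+e₀)·log₁₀(σ'_f/σ'_0) = 0.05×3.8/1.99×log₁₀(173/68)
    = 0.095475 × 0.40554 = 0.03872 m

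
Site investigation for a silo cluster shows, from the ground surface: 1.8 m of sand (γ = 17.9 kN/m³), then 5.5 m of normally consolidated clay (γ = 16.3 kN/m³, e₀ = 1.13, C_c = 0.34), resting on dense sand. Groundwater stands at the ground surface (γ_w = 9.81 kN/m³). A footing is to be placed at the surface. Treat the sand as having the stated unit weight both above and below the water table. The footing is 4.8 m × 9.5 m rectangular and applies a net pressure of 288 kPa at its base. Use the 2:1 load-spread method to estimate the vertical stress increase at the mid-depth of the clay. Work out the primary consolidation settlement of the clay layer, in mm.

Mid-depth of clay below the ground surface: z = 1.8 + 5.5/2 = 4.55 m.
Total vertical stress at mid-clay: σ_v = 17.9×1.8 + 16.3×2.75 = 77.045 kPa.
Pore pressure: u = 9.81×(4.55 − 0) = 44.636 kPa.
Initial effective stress: σ'_0 = σ_v − u = 77.045 − 44.636 = 32.409 kPa.
Stress increase at mid-clay by the 2:1 spreading method:
Δσ = qBL/((B+z)(L+z)) = 288×4.8×9.5/((4.8+4.55)(9.5+4.55)) = 99.97 kPa
Final effective stress: σ'_f = σ'_0 + Δσ = 32.409 + 99.97 = 132.38 kPa.
Normally consolidated clay, so the full stress increment lies on the virgin compression line:
S_c = C_c·H/(1+e₀)·log₁₀(σ'_f/σ'_0) = 0.34×5.5/(1+1.13)×log₁₀(132.38/32.409)
    = 0.87793 × 0.61116 = 0.5366 m

S_c ≈ 537 mm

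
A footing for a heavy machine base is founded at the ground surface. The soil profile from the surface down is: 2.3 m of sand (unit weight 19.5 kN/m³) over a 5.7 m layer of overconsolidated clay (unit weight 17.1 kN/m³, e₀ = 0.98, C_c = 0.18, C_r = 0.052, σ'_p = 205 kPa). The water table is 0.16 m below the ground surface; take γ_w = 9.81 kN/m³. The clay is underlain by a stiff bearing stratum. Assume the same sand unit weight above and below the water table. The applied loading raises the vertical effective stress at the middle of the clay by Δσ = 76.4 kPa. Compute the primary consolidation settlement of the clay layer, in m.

Mid-depth of clay below the ground surface: z = 2.3 + 5.7/2 = 5.15 m.
Total vertical stress at mid-clay: σ_v = 19.5×2.3 + 17.1×2.85 = 93.585 kPa.
Pore pressure: u = 9.81×(5.15 − 0.16) = 48.952 kPa.
Initial effective stress: σ'_0 = σ_v − u = 93.585 − 48.952 = 44.633 kPa.
Final effective stress: σ'_f = 44.633 + 76.4 = 121.03 kPa.
σ'_f = 121.03 ≤ σ'_p = 205 kPa, so the clay remains overconsolidated and only the recompression index applies:
S_c = C_r·H/(1+e₀)·log₁₀(σ'_f/σ'_0) = 0.052×5.7/1.98×log₁₀(121.03/44.633)
    = 0.1497 × 0.43324 = 0.06485 m

S_c ≈ 0.0649 m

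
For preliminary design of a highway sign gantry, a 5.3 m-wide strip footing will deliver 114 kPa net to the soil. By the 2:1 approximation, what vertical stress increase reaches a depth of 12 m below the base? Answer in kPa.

By the 2:1 method the load spreads at 1 horizontal : 2 vertical, so at depth z the loaded area has grown by z in each plan dimension:
Δσ = qB/(B+z) = 114×5.3/(5.3+12) = 34.925 kPa

Δσ_z ≈ 34.9 kPa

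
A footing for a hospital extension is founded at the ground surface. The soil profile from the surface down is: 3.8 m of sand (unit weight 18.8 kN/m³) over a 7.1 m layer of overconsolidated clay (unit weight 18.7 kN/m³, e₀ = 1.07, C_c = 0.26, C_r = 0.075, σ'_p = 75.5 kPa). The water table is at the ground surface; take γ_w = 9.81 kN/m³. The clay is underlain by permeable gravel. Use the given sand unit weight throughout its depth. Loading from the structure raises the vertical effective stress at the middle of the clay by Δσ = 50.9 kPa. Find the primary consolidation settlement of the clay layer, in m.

Mid-depth of clay below the ground surface: z = 3.8 + 7.1/2 = 7.35 m.
Total vertical stress at mid-clay: σ_v = 18.8×3.8 + 18.7×3.55 = 137.82 kPa.
Pore pressure: u = 9.81×(7.35 − 0) = 72.103 kPa.
Initial effective stress: σ'_0 = σ_v − u = 137.82 − 72.103 = 65.717 kPa.
Final effective stress: σ'_f = 65.717 + 50.9 = 116.62 kPa.
σ'_f = 116.62 > σ'_p = 75.5 kPa, so the stress path crosses the preconsolidation pressure — recompression up to σ'_p, then virgin compression beyond:
S_c = H/(1+e₀)·[C_r·log₁₀(σ'_p/σ'_0) + C_c·log₁₀(σ'_f/σ'_p)]
    = 7.1/2.07 × [0.075×log₁₀(75.5/65.717) + 0.26×log₁₀(116.62/75.5)]
    = 3.43 × [0.0045202 + 0.049095] = 0.1839 m

S_c ≈ 0.184 m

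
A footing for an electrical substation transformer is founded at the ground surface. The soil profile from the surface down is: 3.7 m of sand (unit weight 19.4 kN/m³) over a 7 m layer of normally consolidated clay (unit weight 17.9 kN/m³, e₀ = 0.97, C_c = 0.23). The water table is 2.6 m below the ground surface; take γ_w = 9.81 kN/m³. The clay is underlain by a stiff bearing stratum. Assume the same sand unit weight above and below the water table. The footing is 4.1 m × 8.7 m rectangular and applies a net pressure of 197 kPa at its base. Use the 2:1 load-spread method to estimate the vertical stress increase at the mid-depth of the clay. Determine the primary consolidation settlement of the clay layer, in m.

S_c ≈ 0.129 m

Mid-depth of clay below the ground surface: z = 3.7 + 7/2 = 7.2 m.
Total vertical stress at mid-clay: σ_v = 19.4×3.7 + 17.9×3.5 = 134.43 kPa.
Pore pressure: u = 9.81×(7.2 − 2.6) = 45.126 kPa.
Initial effective stress: σ'_0 = σ_v − u = 134.43 − 45.126 = 89.304 kPa.
Stress increase at mid-clay by the 2:1 spreading method:
Δσ = qBL/((B+z)(L+z)) = 197×4.1×8.7/((4.1+7.2)(8.7+7.2)) = 39.111 kPa
Final effective stress: σ'_f = σ'_0 + Δσ = 89.304 + 39.111 = 128.41 kPa.
Normally consolidated clay, so the full stress increment lies on the virgin compression line:
S_c = C_c·H/(1+e₀)·log₁₀(σ'_f/σ'_0) = 0.23×7/(1+0.97)×log₁₀(128.41/89.304)
    = 0.81726 × 0.15773 = 0.1289 m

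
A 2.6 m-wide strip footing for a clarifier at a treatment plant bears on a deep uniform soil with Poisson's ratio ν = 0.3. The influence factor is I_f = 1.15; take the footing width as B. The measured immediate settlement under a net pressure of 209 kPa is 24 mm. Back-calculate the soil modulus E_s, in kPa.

S_e = q·B·(1−ν²)/E_s · I_f  ⇒  E_s = q·B·(1−ν²)·I_f / S_e.
E_s = 209 × 2.6 × 0.91 × 1.15 / 0.024 = 23690 kPa

E_s ≈ 23700 kPa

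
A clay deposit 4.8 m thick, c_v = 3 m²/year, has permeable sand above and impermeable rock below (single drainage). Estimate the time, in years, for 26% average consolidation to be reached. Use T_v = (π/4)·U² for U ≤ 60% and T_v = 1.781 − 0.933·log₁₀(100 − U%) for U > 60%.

t ≈ 0.408 years

Drainage path length: H_d = H = 4.8 m (single drainage).
U ≤ 60%: T_v = (π/4)·U² = (π/4)×0.26² = 0.053093.
t = T_v·H_d²/c_v = 0.053093×4.8²/3 = 0.4078 years.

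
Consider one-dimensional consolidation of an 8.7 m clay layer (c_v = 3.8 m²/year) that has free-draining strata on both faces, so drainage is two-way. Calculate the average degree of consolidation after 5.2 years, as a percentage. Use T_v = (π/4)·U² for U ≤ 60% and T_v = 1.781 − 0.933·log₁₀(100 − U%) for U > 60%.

Drainage path length: H_d = H/2 = 4.35 m (double drainage).
T_v = c_v·t/H_d² = 3.8×5.2/4.35² = 1.0443.
T_v = 1.0443 corresponds to the U > 60% branch:
U = 1 − 10^((1.781 − T_v)/0.933)/100 = 0.9384

U ≈ 93.8 %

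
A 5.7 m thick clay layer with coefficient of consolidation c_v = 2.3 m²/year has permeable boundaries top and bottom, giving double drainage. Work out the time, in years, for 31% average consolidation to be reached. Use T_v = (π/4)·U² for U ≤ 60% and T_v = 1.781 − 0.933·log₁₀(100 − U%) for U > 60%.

Drainage path length: H_d = H/2 = 2.85 m (double drainage).
U ≤ 60%: T_v = (π/4)·U² = (π/4)×0.31² = 0.075477.
t = T_v·H_d²/c_v = 0.075477×2.85²/2.3 = 0.2665 years.

t ≈ 0.267 years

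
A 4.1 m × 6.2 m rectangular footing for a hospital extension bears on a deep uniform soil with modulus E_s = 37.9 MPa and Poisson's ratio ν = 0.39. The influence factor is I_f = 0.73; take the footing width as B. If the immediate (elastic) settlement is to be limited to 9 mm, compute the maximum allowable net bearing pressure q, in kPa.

E_s = 37.9 MPa = 37900 kPa.
S_e = q·B·(1−ν²)/E_s · I_f  ⇒  q = S_e·E_s / (B·(1−ν²)·I_f).
q = 0.009 × 37900 / (4.1 × 0.8479 × 0.73) = 134.4 kPa

q ≈ 134 kPa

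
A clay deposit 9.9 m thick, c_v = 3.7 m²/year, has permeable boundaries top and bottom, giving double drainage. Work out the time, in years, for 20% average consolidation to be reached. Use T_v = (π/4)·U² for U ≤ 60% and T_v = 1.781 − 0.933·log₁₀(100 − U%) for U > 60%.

Drainage path length: H_d = H/2 = 4.95 m (double drainage).
U ≤ 60%: T_v = (π/4)·U² = (π/4)×0.2² = 0.031416.
t = T_v·H_d²/c_v = 0.031416×4.95²/3.7 = 0.208 years.

t ≈ 0.208 years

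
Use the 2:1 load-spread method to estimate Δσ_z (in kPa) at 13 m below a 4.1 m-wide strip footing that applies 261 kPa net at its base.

Δσ_z ≈ 62.6 kPa

By the 2:1 method the load spreads at 1 horizontal : 2 vertical, so at depth z the loaded area has grown by z in each plan dimension:
Δσ = qB/(B+z) = 261×4.1/(4.1+13) = 62.579 kPa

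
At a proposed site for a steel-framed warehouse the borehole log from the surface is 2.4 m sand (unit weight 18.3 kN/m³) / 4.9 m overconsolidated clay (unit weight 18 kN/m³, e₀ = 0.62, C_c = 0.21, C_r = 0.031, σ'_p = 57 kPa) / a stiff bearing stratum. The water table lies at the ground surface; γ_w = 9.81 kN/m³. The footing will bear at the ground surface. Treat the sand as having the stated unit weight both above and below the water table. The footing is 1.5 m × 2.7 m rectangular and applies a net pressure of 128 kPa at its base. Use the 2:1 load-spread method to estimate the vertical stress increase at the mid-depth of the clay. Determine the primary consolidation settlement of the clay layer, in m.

Mid-depth of clay below the ground surface: z = 2.4 + 4.9/2 = 4.85 m.
Total vertical stress at mid-clay: σ_v = 18.3×2.4 + 18×2.45 = 88.02 kPa.
Pore pressure: u = 9.81×(4.85 − 0) = 47.578 kPa.
Initial effective stress: σ'_0 = σ_v − u = 88.02 − 47.578 = 40.442 kPa.
Stress increase at mid-clay by the 2:1 spreading method:
Δσ = qBL/((B+z)(L+z)) = 128×1.5×2.7/((1.5+4.85)(2.7+4.85)) = 10.813 kPa
Final effective stress: σ'_f = 40.442 + 10.813 = 51.255 kPa.
σ'_f = 51.255 ≤ σ'_p = 57 kPa, so the clay remains overconsolidated and only the recompression index applies:
S_c = C_r·H/(1+e₀)·log₁₀(σ'_f/σ'_0) = 0.031×4.9/1.62×log₁₀(51.255/40.442)
    = 0.093766 × 0.1029 = 0.009648 m

S_c ≈ 0.00965 m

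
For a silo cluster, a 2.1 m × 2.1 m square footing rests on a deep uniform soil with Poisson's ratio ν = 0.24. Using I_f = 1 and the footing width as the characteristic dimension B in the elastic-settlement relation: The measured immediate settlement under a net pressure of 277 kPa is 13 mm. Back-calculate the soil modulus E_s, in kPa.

E_s ≈ 42200 kPa

S_e = q·B·(1−ν²)/E_s · I_f  ⇒  E_s = q·B·(1−ν²)·I_f / S_e.
E_s = 277 × 2.1 × 0.9424 × 1 / 0.013 = 42170 kPa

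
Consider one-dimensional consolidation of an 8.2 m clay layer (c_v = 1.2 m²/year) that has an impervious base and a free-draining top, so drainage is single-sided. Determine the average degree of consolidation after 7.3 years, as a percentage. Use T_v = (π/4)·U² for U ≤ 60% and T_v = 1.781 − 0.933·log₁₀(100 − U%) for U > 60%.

Drainage path length: H_d = H = 8.2 m (single drainage).
T_v = c_v·t/H_d² = 1.2×7.3/8.2² = 0.13028.
T_v = 0.13028 corresponds to the U ≤ 60% branch:
U = √(4T_v/π) = 0.4073

U ≈ 40.7 %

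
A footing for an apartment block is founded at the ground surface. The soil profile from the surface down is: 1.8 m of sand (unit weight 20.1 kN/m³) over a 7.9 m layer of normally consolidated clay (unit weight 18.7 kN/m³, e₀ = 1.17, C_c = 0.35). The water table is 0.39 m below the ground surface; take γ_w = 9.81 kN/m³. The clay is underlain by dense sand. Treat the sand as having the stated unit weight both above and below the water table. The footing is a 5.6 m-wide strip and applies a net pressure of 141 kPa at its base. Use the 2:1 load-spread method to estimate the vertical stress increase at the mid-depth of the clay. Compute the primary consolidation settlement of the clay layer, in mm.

Mid-depth of clay below the ground surface: z = 1.8 + 7.9/2 = 5.75 m.
Total vertical stress at mid-clay: σ_v = 20.1×1.8 + 18.7×3.95 = 110.05 kPa.
Pore pressure: u = 9.81×(5.75 − 0.39) = 52.582 kPa.
Initial effective stress: σ'_0 = σ_v − u = 110.05 − 52.582 = 57.468 kPa.
Stress increase at mid-clay by the 2:1 spreading method:
Δσ = qB/(B+z) = 141×5.6/(5.6+5.75) = 69.568 kPa
Final effective stress: σ'_f = σ'_0 + Δσ = 57.468 + 69.568 = 127.04 kPa.
Normally consolidated clay, so the full stress increment lies on the virgin compression line:
S_c = C_c·H/(1+e₀)·log₁₀(σ'_f/σ'_0) = 0.35×7.9/(1+1.17)×log₁₀(127.04/57.468)
    = 1.2742 × 0.34451 = 0.439 m

S_c ≈ 439 mm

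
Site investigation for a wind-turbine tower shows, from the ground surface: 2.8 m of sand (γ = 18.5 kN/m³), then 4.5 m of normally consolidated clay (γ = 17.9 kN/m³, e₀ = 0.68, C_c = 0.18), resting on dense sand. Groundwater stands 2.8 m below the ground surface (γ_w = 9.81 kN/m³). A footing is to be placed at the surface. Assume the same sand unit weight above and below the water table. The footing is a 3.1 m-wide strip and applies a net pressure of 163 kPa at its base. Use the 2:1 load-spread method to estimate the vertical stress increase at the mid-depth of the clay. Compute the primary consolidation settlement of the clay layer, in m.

S_c ≈ 0.133 m

Mid-depth of clay below the ground surface: z = 2.8 + 4.5/2 = 5.05 m.
Total vertical stress at mid-clay: σ_v = 18.5×2.8 + 17.9×2.25 = 92.075 kPa.
Pore pressure: u = 9.81×(5.05 − 2.8) = 22.073 kPa.
Initial effective stress: σ'_0 = σ_v − u = 92.075 − 22.073 = 70.002 kPa.
Stress increase at mid-clay by the 2:1 spreading method:
Δσ = qB/(B+z) = 163×3.1/(3.1+5.05) = 62 kPa
Final effective stress: σ'_f = σ'_0 + Δσ = 70.002 + 62 = 132 kPa.
Normally consolidated clay, so the full stress increment lies on the virgin compression line:
S_c = C_c·H/(1+e₀)·log₁₀(σ'_f/σ'_0) = 0.18×4.5/(1+0.68)×log₁₀(132/70.002)
    = 0.48214 × 0.27546 = 0.1328 m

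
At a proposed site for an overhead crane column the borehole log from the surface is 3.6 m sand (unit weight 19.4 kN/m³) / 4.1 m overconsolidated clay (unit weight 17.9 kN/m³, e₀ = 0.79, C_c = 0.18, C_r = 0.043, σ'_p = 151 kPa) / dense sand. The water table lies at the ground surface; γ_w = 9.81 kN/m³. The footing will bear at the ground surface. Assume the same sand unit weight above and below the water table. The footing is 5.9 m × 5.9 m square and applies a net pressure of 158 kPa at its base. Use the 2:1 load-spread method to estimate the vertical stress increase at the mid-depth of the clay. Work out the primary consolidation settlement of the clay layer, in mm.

Mid-depth of clay below the ground surface: z = 3.6 + 4.1/2 = 5.65 m.
Total vertical stress at mid-clay: σ_v = 19.4×3.6 + 17.9×2.05 = 106.53 kPa.
Pore pressure: u = 9.81×(5.65 − 0) = 55.427 kPa.
Initial effective stress: σ'_0 = σ_v − u = 106.53 − 55.427 = 51.103 kPa.
Stress increase at mid-clay by the 2:1 spreading method:
Δσ = qBL/((B+z)(L+z)) = 158×5.9×5.9/((5.9+5.65)(5.9+5.65)) = 41.228 kPa
Final effective stress: σ'_f = 51.103 + 41.228 = 92.331 kPa.
σ'_f = 92.331 ≤ σ'_p = 151 kPa, so the clay remains overconsolidated and only the recompression index applies:
S_c = C_r·H/(1+e₀)·log₁₀(σ'_f/σ'_0) = 0.043×4.1/1.79×log₁₀(92.331/51.103)
    = 0.098491 × 0.2569 = 0.0253 m

S_c ≈ 25.3 mm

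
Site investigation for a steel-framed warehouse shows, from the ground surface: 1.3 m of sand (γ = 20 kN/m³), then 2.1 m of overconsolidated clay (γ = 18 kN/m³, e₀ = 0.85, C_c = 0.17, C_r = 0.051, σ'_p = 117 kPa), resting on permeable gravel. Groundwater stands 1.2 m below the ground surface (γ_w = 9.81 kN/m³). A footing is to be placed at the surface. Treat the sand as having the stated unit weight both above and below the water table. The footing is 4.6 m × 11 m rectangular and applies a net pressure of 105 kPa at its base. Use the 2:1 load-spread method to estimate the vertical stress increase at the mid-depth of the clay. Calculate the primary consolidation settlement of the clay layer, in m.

S_c ≈ 0.025 m

Mid-depth of clay below the ground surface: z = 1.3 + 2.1/2 = 2.35 m.
Total vertical stress at mid-clay: σ_v = 20×1.3 + 18×1.05 = 44.9 kPa.
Pore pressure: u = 9.81×(2.35 − 1.2) = 11.281 kPa.
Initial effective stress: σ'_0 = σ_v − u = 44.9 − 11.281 = 33.619 kPa.
Stress increase at mid-clay by the 2:1 spreading method:
Δσ = qBL/((B+z)(L+z)) = 105×4.6×11/((4.6+2.35)(11+2.35)) = 57.263 kPa
Final effective stress: σ'_f = 33.619 + 57.263 = 90.882 kPa.
σ'_f = 90.882 ≤ σ'_p = 117 kPa, so the clay remains overconsolidated and only the recompression index applies:
S_c = C_r·H/(1+e₀)·log₁₀(σ'_f/σ'_0) = 0.051×2.1/1.85×log₁₀(90.882/33.619)
    = 0.05789 × 0.43189 = 0.025 m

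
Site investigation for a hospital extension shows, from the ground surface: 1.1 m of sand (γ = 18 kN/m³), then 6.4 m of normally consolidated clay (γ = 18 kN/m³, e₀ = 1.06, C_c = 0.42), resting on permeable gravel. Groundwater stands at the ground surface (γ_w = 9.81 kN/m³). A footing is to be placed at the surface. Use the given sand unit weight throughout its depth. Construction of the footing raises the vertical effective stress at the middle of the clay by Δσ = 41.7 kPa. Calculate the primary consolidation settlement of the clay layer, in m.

S_c ≈ 0.443 m

Mid-depth of clay below the ground surface: z = 1.1 + 6.4/2 = 4.3 m.
Total vertical stress at mid-clay: σ_v = 18×1.1 + 18×3.2 = 77.4 kPa.
Pore pressure: u = 9.81×(4.3 − 0) = 42.183 kPa.
Initial effective stress: σ'_0 = σ_v − u = 77.4 − 42.183 = 35.217 kPa.
Final effective stress: σ'_f = σ'_0 + Δσ = 35.217 + 41.7 = 76.917 kPa.
Normally consolidated clay, so the full stress increment lies on the virgin compression line:
S_c = C_c·H/(1+e₀)·log₁₀(σ'_f/σ'_0) = 0.42×6.4/(1+1.06)×log₁₀(76.917/35.217)
    = 1.3049 × 0.33927 = 0.4427 m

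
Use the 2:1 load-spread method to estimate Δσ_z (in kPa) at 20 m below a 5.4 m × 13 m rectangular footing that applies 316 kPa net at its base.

Δσ_z ≈ 26.5 kPa

By the 2:1 method the load spreads at 1 horizontal : 2 vertical, so at depth z the loaded area has grown by z in each plan dimension:
Δσ = qBL/((B+z)(L+z)) = 316×5.4×13/((5.4+20)(13+20)) = 26.465 kPa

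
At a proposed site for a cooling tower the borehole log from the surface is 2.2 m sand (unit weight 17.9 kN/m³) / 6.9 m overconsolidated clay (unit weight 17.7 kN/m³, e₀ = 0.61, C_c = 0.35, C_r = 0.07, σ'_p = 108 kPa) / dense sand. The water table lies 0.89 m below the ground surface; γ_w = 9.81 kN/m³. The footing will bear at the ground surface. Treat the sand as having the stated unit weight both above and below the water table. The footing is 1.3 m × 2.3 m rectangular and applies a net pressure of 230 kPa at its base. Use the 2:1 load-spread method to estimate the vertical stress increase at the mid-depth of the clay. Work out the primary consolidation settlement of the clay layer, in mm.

Mid-depth of clay below the ground surface: z = 2.2 + 6.9/2 = 5.65 m.
Total vertical stress at mid-clay: σ_v = 17.9×2.2 + 17.7×3.45 = 100.44 kPa.
Pore pressure: u = 9.81×(5.65 − 0.89) = 46.696 kPa.
Initial effective stress: σ'_0 = σ_v − u = 100.44 − 46.696 = 53.744 kPa.
Stress increase at mid-clay by the 2:1 spreading method:
Δσ = qBL/((B+z)(L+z)) = 230×1.3×2.3/((1.3+5.65)(2.3+5.65)) = 12.446 kPa
Final effective stress: σ'_f = 53.744 + 12.446 = 66.19 kPa.
σ'_f = 66.19 ≤ σ'_p = 108 kPa, so the clay remains overconsolidated and only the recompression index applies:
S_c = C_r·H/(1+e₀)·log₁₀(σ'_f/σ'_0) = 0.07×6.9/1.61×log₁₀(66.19/53.744)
    = 0.3 × 0.090462 = 0.02714 m

S_c ≈ 27.1 mm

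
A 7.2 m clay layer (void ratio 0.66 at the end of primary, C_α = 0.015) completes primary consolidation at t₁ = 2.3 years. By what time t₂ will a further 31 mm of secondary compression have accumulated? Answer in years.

t₂ ≈ 6.89 years

S_s = C_α·H/(1+e_p)·log₁₀(t₂/t₁) ⇒ log₁₀(t₂/t₁) = S_s·(1+e_p)/(C_α·H).
log₁₀(t₂/t₁) = 0.031 × (1+0.66) / (0.015×7.2) = 0.4765
t₂ = t₁ × 10^0.4765 = 2.3 × 2.996 = 6.89 years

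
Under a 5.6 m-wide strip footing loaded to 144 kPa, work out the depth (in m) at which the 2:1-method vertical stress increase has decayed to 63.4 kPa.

z ≈ 7.12 m

2:1 spreading — at depth z the loaded area has grown by z in each plan dimension:
qB/(B+z) = Δσ_z ⇒ z = qB/Δσ_z − B = 144×5.6/63.4 − 5.6 = 7.119 m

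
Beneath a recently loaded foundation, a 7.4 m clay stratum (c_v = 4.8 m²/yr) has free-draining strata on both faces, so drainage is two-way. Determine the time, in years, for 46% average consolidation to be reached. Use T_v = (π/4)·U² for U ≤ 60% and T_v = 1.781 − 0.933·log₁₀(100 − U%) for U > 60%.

t ≈ 0.474 years

Drainage path length: H_d = H/2 = 3.7 m (double drainage).
U ≤ 60%: T_v = (π/4)·U² = (π/4)×0.46² = 0.16619.
t = T_v·H_d²/c_v = 0.16619×3.7²/4.8 = 0.474 years.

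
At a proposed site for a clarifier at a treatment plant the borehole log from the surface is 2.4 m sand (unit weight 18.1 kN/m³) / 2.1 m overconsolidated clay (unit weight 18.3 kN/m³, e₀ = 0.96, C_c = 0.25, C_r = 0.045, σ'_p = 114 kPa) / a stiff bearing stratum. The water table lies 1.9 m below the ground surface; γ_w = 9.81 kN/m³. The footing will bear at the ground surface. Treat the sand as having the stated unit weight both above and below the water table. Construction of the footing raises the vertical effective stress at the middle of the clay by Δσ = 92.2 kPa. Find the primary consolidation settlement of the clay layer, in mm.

Mid-depth of clay below the ground surface: z = 2.4 + 2.1/2 = 3.45 m.
Total vertical stress at mid-clay: σ_v = 18.1×2.4 + 18.3×1.05 = 62.655 kPa.
Pore pressure: u = 9.81×(3.45 − 1.9) = 15.206 kPa.
Initial effective stress: σ'_0 = σ_v − u = 62.655 − 15.206 = 47.449 kPa.
Final effective stress: σ'_f = 47.449 + 92.2 = 139.65 kPa.
σ'_f = 139.65 > σ'_p = 114 kPa, so the stress path crosses the preconsolidation pressure — recompression up to σ'_p, then virgin compression beyond:
S_c = H/(1+e₀)·[C_r·log₁₀(σ'_p/σ'_0) + C_c·log₁₀(σ'_f/σ'_p)]
    = 2.1/1.96 × [0.045×log₁₀(114/47.449) + 0.25×log₁₀(139.65/114)]
    = 1.0714 × [0.017131 + 0.022034] = 0.04196 m

S_c ≈ 42 mm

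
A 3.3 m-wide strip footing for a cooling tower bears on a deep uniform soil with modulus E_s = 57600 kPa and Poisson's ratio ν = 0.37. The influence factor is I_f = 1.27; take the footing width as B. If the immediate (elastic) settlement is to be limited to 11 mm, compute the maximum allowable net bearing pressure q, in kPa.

S_e = q·B·(1−ν²)/E_s · I_f  ⇒  q = S_e·E_s / (B·(1−ν²)·I_f).
q = 0.011 × 57600 / (3.3 × 0.8631 × 1.27) = 175.2 kPa

q ≈ 175 kPa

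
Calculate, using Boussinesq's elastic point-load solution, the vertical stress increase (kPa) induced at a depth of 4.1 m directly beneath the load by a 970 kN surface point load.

Δσ_z ≈ 27.6 kPa

Boussinesq vertical stress below a point load on an elastic half-space:
Δσ_z = 3P/(2πz²) · [1 + (r/z)²]^(−5/2)
r/z = 0/4.1 = 0; [1+(r/z)²]^(−5/2) = 1.
Δσ_z = 3×970/(2π×4.1²) × 1 = 27.552 × 1 = 27.55 kPa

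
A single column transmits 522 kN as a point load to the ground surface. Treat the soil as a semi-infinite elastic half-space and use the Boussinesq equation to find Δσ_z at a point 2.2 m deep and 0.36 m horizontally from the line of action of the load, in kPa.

Boussinesq vertical stress below a point load on an elastic half-space:
Δσ_z = 3P/(2πz²) · [1 + (r/z)²]^(−5/2)
r/z = 0.36/2.2 = 0.16364; [1+(r/z)²]^(−5/2) = 0.93607.
Δσ_z = 3×522/(2π×2.2²) × 0.93607 = 51.495 × 0.93607 = 48.2 kPa

Δσ_z ≈ 48.2 kPa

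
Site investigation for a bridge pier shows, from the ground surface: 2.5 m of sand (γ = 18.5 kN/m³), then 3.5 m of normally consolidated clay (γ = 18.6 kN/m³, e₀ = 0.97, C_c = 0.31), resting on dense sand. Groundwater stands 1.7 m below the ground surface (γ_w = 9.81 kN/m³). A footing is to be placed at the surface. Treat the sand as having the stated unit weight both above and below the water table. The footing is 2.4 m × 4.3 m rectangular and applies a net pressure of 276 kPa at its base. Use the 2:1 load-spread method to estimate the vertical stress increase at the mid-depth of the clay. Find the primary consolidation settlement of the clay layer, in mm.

Mid-depth of clay below the ground surface: z = 2.5 + 3.5/2 = 4.25 m.
Total vertical stress at mid-clay: σ_v = 18.5×2.5 + 18.6×1.75 = 78.8 kPa.
Pore pressure: u = 9.81×(4.25 − 1.7) = 25.015 kPa.
Initial effective stress: σ'_0 = σ_v − u = 78.8 − 25.015 = 53.785 kPa.
Stress increase at mid-clay by the 2:1 spreading method:
Δσ = qBL/((B+z)(L+z)) = 276×2.4×4.3/((2.4+4.25)(4.3+4.25)) = 50.096 kPa
Final effective stress: σ'_f = σ'_0 + Δσ = 53.785 + 50.096 = 103.88 kPa.
Normally consolidated clay, so the full stress increment lies on the virgin compression line:
S_c = C_c·H/(1+e₀)·log₁₀(σ'_f/σ'_0) = 0.31×3.5/(1+0.97)×log₁₀(103.88/53.785)
    = 0.55076 × 0.28587 = 0.1574 m

S_c ≈ 157 mm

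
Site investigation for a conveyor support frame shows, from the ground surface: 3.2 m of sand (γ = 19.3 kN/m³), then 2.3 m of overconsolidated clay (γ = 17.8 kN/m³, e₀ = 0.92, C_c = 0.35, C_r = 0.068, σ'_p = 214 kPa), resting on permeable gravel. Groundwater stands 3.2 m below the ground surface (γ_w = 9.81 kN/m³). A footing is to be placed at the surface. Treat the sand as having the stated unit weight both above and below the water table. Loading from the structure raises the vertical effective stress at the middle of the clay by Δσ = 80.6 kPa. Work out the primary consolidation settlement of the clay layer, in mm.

S_c ≈ 26.8 mm

Mid-depth of clay below the ground surface: z = 3.2 + 2.3/2 = 4.35 m.
Total vertical stress at mid-clay: σ_v = 19.3×3.2 + 17.8×1.15 = 82.23 kPa.
Pore pressure: u = 9.81×(4.35 − 3.2) = 11.281 kPa.
Initial effective stress: σ'_0 = σ_v − u = 82.23 − 11.281 = 70.949 kPa.
Final effective stress: σ'_f = 70.949 + 80.6 = 151.55 kPa.
σ'_f = 151.55 ≤ σ'_p = 214 kPa, so the clay remains overconsolidated and only the recompression index applies:
S_c = C_r·H/(1+e₀)·log₁₀(σ'_f/σ'_0) = 0.068×2.3/1.92×log₁₀(151.55/70.949)
    = 0.081457 × 0.32961 = 0.02685 m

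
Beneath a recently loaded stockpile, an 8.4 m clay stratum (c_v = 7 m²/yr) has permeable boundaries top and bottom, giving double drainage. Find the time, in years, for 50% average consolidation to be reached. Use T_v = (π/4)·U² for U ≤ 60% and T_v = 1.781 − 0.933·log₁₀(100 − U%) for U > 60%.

Drainage path length: H_d = H/2 = 4.2 m (double drainage).
U ≤ 60%: T_v = (π/4)·U² = (π/4)×0.5² = 0.19635.
t = T_v·H_d²/c_v = 0.19635×4.2²/7 = 0.4948 years.

t ≈ 0.495 years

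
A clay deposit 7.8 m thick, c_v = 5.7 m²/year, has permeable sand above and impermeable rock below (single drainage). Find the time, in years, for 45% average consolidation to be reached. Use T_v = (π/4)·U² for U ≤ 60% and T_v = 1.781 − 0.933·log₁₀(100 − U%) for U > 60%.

Drainage path length: H_d = H = 7.8 m (single drainage).
U ≤ 60%: T_v = (π/4)·U² = (π/4)×0.45² = 0.15904.
t = T_v·H_d²/c_v = 0.15904×7.8²/5.7 = 1.698 years.

t ≈ 1.7 years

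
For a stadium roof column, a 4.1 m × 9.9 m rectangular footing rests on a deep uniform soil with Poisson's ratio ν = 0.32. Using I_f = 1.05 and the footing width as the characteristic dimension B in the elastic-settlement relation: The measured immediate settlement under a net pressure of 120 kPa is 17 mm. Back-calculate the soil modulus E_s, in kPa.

E_s ≈ 27300 kPa

S_e = q·B·(1−ν²)/E_s · I_f  ⇒  E_s = q·B·(1−ν²)·I_f / S_e.
E_s = 120 × 4.1 × 0.8976 × 1.05 / 0.017 = 27280 kPa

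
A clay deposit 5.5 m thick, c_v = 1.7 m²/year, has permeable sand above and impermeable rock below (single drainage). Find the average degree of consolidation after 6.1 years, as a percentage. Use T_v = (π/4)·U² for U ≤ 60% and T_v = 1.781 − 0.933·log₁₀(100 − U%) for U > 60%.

U ≈ 65.2 %

Drainage path length: H_d = H = 5.5 m (single drainage).
T_v = c_v·t/H_d² = 1.7×6.1/5.5² = 0.34281.
T_v = 0.34281 corresponds to the U > 60% branch:
U = 1 − 10^((1.781 − T_v)/0.933)/100 = 0.6521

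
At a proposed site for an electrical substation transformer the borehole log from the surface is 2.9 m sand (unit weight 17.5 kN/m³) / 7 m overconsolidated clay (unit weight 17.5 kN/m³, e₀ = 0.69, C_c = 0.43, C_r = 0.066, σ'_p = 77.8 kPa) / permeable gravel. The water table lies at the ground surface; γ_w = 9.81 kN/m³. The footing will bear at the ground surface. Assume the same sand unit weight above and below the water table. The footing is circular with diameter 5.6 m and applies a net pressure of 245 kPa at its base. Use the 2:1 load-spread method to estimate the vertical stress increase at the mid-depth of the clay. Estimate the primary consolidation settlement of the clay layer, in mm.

S_c ≈ 268 mm

Mid-depth of clay below the ground surface: z = 2.9 + 7/2 = 6.4 m.
Total vertical stress at mid-clay: σ_v = 17.5×2.9 + 17.5×3.5 = 112 kPa.
Pore pressure: u = 9.81×(6.4 − 0) = 62.784 kPa.
Initial effective stress: σ'_0 = σ_v − u = 112 − 62.784 = 49.216 kPa.
Stress increase at mid-clay by the 2:1 spreading method:
Δσ ≈ qD²/(D+z)² = 245×5.6²/(5.6+6.4)² = 53.356 kPa
Final effective stress: σ'_f = 49.216 + 53.356 = 102.57 kPa.
σ'_f = 102.57 > σ'_p = 77.8 kPa, so the stress path crosses the preconsolidation pressure — recompression up to σ'_p, then virgin compression beyond:
S_c = H/(1+e₀)·[C_r·log₁₀(σ'_p/σ'_0) + C_c·log₁₀(σ'_f/σ'_p)]
    = 7/1.69 × [0.066×log₁₀(77.8/49.216) + 0.43×log₁₀(102.57/77.8)]
    = 4.142 × [0.013126 + 0.051618] = 0.2682 m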